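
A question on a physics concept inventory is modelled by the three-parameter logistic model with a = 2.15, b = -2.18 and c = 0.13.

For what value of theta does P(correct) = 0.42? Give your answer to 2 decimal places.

-2.50

P(theta) = c + (1 − c) · 1 / (1 + exp(−a(theta − b)))
Remove guessing floor: (0.42 − 0.13)/(1 − 0.13) = 0.3333
logit = ln(0.3333/0.6667) = -0.6931
theta = b + logit/(a) = -2.18 + (-0.6931)/2.1500 = -2.5024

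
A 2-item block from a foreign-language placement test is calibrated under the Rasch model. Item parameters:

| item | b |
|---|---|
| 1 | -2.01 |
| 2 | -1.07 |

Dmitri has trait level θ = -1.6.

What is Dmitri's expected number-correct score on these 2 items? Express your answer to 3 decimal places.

0.972

P(θ) = 1 / (1 + exp(−(θ − b)))
P_1 = 1/(1+e^{-0.4100}) = 0.6011
P_2 = 1/(1+e^{0.5300}) = 0.3705
E[score] = 0.6011 + 0.3705 = 0.9716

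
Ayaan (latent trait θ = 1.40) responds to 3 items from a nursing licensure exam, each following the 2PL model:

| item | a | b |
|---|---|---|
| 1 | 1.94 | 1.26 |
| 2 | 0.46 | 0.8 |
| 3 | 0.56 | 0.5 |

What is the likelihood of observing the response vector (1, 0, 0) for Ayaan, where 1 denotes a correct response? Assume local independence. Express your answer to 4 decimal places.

P(θ) = 1 / (1 + exp(−a(θ − b)))
P_1 = 1/(1+e^{-0.2716}) = 0.5675
P_2 = 1/(1+e^{-0.2760}) = 0.5686
P_3 = 1/(1+e^{-0.5040}) = 0.6234
L = P_1 × (1−P_2) × (1−P_3) = 0.5675 × 0.4314 × 0.3766 = 0.09220

0.0922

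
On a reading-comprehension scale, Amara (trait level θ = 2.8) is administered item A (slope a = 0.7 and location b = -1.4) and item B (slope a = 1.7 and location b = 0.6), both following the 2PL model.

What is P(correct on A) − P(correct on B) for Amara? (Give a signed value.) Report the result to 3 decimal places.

P(θ) = 1 / (1 + exp(−a(θ − b)))
P_A = 0.9498
P_B = 0.9768
P_A − P_B = -0.0270

-0.027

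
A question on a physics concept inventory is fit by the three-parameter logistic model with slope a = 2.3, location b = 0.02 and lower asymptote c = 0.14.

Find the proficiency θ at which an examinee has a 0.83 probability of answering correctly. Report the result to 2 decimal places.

0.63

P(θ) = c + (1 − c) · 1 / (1 + exp(−a(θ − b)))
Remove guessing floor: (0.83 − 0.14)/(1 − 0.14) = 0.8023
logit = ln(0.8023/0.1977) = 1.4009
θ = b + logit/(a) = 0.02 + 1.4009/2.3000 = 0.6291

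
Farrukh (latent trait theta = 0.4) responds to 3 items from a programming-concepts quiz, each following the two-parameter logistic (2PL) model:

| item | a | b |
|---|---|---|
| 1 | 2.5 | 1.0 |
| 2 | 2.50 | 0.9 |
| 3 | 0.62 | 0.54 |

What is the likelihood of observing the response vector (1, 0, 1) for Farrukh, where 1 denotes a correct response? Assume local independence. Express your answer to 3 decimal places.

0.068

P(theta) = 1 / (1 + exp(−a(theta − b)))
P_1 = 1/(1+e^{1.5000}) = 0.1824
P_2 = 1/(1+e^{1.2500}) = 0.2227
P_3 = 1/(1+e^{0.0868}) = 0.4783
L = P_1 × (1−P_2) × P_3 = 0.1824 × 0.7773 × 0.4783 = 0.06782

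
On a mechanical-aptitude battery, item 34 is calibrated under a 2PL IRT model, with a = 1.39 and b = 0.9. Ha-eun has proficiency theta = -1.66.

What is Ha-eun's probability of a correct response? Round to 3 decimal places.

0.028

P(theta) = 1 / (1 + exp(−a(theta − b)))
Exponent: 1.39 × (-1.66 − 0.9) = -3.5584
1/(1 + e^{3.5584}) = 0.0277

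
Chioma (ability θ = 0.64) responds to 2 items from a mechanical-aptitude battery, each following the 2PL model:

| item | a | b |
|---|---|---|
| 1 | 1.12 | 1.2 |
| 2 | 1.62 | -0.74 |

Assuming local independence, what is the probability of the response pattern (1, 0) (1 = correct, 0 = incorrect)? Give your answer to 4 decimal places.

P(θ) = 1 / (1 + exp(−a(θ − b)))
P_1 = 1/(1+e^{0.6272}) = 0.3481
P_2 = 1/(1+e^{-2.2356}) = 0.9034
L = P_1 × (1−P_2) = 0.3481 × 0.0966 = 0.03363

0.0336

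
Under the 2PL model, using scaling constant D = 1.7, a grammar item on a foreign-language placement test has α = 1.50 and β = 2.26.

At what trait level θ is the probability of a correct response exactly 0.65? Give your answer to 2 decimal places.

2.50

P(θ) = 1 / (1 + exp(−D·α(θ − β)))
logit = ln(0.6500/0.3500) = 0.6190
θ = β + logit/(1.7·α) = 2.26 + 0.6190/2.5500 = 2.5028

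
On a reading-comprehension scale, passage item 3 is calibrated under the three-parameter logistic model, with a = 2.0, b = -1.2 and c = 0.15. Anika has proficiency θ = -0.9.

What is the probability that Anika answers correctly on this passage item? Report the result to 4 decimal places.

P(θ) = c + (1 − c) · 1 / (1 + exp(−a(θ − b)))
Exponent: 2.0 × (-0.9 − (-1.2)) = 0.6000
1/(1 + e^{-0.6000}) = 0.6457
P = 0.15 + 0.85 × 0.6457 = 0.6988

0.6988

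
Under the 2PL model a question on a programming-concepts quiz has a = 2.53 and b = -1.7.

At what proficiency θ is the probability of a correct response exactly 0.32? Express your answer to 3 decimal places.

-1.998

P(θ) = 1 / (1 + exp(−a(θ − b)))
logit = ln(0.3200/0.6800) = -0.7538
θ = b + logit/(a) = -1.7 + (-0.7538)/2.5300 = -1.9979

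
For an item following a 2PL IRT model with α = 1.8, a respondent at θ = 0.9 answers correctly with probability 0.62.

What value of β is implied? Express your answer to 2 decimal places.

0.63

P(θ) = 1 / (1 + exp(−α(θ − β)))
logit(0.62) = ln(0.62/0.38) = 0.4895
β = θ − logit/(α) = 0.9 − 0.4895/1.8000 = 0.6280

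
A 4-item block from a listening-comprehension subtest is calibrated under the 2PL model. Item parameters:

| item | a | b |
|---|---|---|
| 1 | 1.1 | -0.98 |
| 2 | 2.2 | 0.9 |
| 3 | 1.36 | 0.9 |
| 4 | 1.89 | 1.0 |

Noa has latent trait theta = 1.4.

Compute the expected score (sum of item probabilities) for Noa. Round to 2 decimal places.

P(theta) = 1 / (1 + exp(−a(theta − b)))
P_1 = 1/(1+e^{-2.6180}) = 0.9320
P_2 = 1/(1+e^{-1.1000}) = 0.7503
P_3 = 1/(1+e^{-0.6800}) = 0.6637
P_4 = 1/(1+e^{-0.7560}) = 0.6805
E[score] = 0.9320 + 0.7503 + 0.6637 + 0.6805 = 3.0265

3.03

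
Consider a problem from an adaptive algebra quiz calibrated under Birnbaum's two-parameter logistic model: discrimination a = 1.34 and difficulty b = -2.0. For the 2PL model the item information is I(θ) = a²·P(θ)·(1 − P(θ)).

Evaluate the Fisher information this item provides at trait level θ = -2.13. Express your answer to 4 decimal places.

P = 1/(1+e^{0.1742}) = 0.4566
P(1−P) = 0.4566 × 0.5434 = 0.2481
I = a² × P(1−P) = 1.34² × 0.2481 = 0.44551

0.4455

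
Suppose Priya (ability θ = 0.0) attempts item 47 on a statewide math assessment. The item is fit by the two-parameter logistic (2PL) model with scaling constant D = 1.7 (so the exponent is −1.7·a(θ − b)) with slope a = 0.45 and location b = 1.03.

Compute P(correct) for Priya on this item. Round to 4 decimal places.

0.3126

P(θ) = 1 / (1 + exp(−D·a(θ − b)))
Exponent: 1.7 × 0.45 × (0.0 − 1.03) = -0.7880
1/(1 + e^{0.7880}) = 0.3126
P = 0.3126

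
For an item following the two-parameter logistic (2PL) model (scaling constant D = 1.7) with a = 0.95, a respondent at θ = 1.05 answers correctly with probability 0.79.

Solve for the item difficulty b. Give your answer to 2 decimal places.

P(θ) = 1 / (1 + exp(−D·a(θ − b)))
logit(0.79) = ln(0.79/0.21) = 1.3249
b = θ − logit/(1.7·a) = 1.05 − 1.3249/1.6150 = 0.2296

0.23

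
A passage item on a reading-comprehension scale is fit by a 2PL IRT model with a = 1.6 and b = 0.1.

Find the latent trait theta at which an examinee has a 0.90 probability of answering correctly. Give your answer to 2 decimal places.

1.47

P(theta) = 1 / (1 + exp(−a(theta − b)))
logit = ln(0.9000/0.1000) = 2.1972
theta = b + logit/(a) = 0.1 + 2.1972/1.6000 = 1.4733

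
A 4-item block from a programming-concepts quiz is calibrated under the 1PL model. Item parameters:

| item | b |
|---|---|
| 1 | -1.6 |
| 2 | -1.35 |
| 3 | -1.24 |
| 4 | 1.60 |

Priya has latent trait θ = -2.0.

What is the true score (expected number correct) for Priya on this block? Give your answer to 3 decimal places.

P(θ) = 1 / (1 + exp(−(θ − b)))
P_1 = 1/(1+e^{0.4000}) = 0.4013
P_2 = 1/(1+e^{0.6500}) = 0.3430
P_3 = 1/(1+e^{0.7600}) = 0.3186
P_4 = 1/(1+e^{3.6000}) = 0.0266
E[score] = 0.4013 + 0.3430 + 0.3186 + 0.0266 = 1.0895

1.090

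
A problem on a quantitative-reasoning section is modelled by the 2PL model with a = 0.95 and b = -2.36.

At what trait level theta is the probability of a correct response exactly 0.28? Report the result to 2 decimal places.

-3.35

P(theta) = 1 / (1 + exp(−a(theta − b)))
logit = ln(0.2800/0.7200) = -0.9445
theta = b + logit/(a) = -2.36 + (-0.9445)/0.9500 = -3.3542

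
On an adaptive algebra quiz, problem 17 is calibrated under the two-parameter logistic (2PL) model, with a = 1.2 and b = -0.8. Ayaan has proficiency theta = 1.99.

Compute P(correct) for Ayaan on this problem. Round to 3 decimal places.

0.966

P(theta) = 1 / (1 + exp(−a(theta − b)))
Exponent: 1.2 × (1.99 − (-0.8)) = 3.3480
1/(1 + e^{-3.3480}) = 0.9660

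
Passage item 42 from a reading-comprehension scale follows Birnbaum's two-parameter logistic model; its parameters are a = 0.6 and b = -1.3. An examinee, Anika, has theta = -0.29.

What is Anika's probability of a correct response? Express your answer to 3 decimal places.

0.647

P(theta) = 1 / (1 + exp(−a(theta − b)))
Exponent: 0.6 × (-0.29 − (-1.3)) = 0.6060
1/(1 + e^{-0.6060}) = 0.6470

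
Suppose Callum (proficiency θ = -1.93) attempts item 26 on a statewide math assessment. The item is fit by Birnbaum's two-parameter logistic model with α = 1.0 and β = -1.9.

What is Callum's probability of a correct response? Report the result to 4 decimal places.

P(θ) = 1 / (1 + exp(−α(θ − β)))
Exponent: 1.0 × (-1.93 − (-1.9)) = -0.0300
1/(1 + e^{0.0300}) = 0.4925

0.4925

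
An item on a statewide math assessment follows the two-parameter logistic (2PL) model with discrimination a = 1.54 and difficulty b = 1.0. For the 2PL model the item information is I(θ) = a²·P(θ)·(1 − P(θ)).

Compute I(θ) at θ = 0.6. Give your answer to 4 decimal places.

0.5400

P = 1/(1+e^{0.6160}) = 0.3507
P(1−P) = 0.3507 × 0.6493 = 0.2277
I = a² × P(1−P) = 1.54² × 0.2277 = 0.54003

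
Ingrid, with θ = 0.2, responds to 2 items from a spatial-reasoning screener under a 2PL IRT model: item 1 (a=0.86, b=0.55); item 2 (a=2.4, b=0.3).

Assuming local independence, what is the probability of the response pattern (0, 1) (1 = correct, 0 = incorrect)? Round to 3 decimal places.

P(θ) = 1 / (1 + exp(−a(θ − b)))
P_1 = 1/(1+e^{0.3010}) = 0.4253
P_2 = 1/(1+e^{0.2400}) = 0.4403
L = (1−P_1) × P_2 = 0.5747 × 0.4403 = 0.25303

0.253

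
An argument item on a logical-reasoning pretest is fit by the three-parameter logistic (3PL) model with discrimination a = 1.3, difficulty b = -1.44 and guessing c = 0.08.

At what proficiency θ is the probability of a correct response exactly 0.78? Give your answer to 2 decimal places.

P(θ) = c + (1 − c) · 1 / (1 + exp(−a(θ − b)))
Remove guessing floor: (0.78 − 0.08)/(1 − 0.08) = 0.7609
logit = ln(0.7609/0.2391) = 1.1575
θ = b + logit/(a) = -1.44 + 1.1575/1.3000 = -0.5497

-0.55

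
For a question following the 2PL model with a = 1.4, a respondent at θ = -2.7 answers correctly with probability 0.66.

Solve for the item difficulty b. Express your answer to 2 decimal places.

-3.17

P(θ) = 1 / (1 + exp(−a(θ − b)))
logit(0.66) = ln(0.66/0.34) = 0.6633
b = θ − logit/(a) = -2.7 − 0.6633/1.4000 = -3.1738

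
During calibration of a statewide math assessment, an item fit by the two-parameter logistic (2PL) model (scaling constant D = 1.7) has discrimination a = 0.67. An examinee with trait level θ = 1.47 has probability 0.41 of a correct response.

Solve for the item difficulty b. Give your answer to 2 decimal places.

1.79

P(θ) = 1 / (1 + exp(−D·a(θ − b)))
logit(0.41) = ln(0.41/0.59) = -0.3640
b = θ − logit/(1.7·a) = 1.47 − (-0.3640)/1.1390 = 1.7895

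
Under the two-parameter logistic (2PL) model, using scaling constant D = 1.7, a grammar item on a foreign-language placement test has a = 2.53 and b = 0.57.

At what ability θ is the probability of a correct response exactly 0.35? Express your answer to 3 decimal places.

0.426

P(θ) = 1 / (1 + exp(−D·a(θ − b)))
logit = ln(0.3500/0.6500) = -0.6190
θ = b + logit/(1.7·a) = 0.57 + (-0.6190)/4.3010 = 0.4261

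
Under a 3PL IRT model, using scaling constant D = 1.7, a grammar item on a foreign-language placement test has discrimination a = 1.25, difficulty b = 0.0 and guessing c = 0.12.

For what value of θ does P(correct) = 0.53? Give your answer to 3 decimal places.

-0.064

P(θ) = c + (1 − c) · 1 / (1 + exp(−D·a(θ − b)))
Remove guessing floor: (0.53 − 0.12)/(1 − 0.12) = 0.4659
logit = ln(0.4659/0.5341) = -0.1366
θ = b + logit/(1.7·a) = 0.0 + (-0.1366)/2.1250 = -0.0643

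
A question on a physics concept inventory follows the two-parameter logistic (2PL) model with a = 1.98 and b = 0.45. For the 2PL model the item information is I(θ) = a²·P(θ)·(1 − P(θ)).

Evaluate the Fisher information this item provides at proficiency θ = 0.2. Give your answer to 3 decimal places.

0.922

P = 1/(1+e^{0.4950}) = 0.3787
P(1−P) = 0.3787 × 0.6213 = 0.2353
I = a² × P(1−P) = 1.98² × 0.2353 = 0.92243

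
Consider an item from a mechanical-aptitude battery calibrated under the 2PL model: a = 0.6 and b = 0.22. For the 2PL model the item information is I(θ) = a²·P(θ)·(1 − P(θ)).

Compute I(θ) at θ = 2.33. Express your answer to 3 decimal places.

P = 1/(1+e^{-1.2660}) = 0.7801
P(1−P) = 0.7801 × 0.2199 = 0.1716
I = a² × P(1−P) = 0.6² × 0.1716 = 0.06176

0.062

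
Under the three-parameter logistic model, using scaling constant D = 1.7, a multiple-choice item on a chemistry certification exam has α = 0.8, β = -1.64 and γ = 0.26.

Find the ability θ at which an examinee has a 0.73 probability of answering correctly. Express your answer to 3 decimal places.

-1.232

P(θ) = γ + (1 − γ) · 1 / (1 + exp(−D·α(θ − β)))
Remove guessing floor: (0.73 − 0.26)/(1 − 0.26) = 0.6351
logit = ln(0.6351/0.3649) = 0.5543
θ = β + logit/(1.7·α) = -1.64 + 0.5543/1.3600 = -1.2324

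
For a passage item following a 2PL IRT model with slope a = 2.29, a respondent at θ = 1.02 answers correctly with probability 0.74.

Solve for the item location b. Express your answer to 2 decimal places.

0.56

P(θ) = 1 / (1 + exp(−a(θ − b)))
logit(0.74) = ln(0.74/0.26) = 1.0460
b = θ − logit/(a) = 1.02 − 1.0460/2.2900 = 0.5632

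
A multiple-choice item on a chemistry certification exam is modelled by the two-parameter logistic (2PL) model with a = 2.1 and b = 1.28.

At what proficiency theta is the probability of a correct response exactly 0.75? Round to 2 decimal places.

P(theta) = 1 / (1 + exp(−a(theta − b)))
logit = ln(0.7500/0.2500) = 1.0986
theta = b + logit/(a) = 1.28 + 1.0986/2.1000 = 1.8031

1.80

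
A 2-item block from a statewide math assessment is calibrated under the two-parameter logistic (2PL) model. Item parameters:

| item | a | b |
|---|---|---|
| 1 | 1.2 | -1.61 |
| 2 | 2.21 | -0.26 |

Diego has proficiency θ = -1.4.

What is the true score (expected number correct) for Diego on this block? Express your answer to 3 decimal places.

P(θ) = 1 / (1 + exp(−a(θ − b)))
P_1 = 1/(1+e^{-0.2520}) = 0.5627
P_2 = 1/(1+e^{2.5194}) = 0.0745
E[score] = 0.5627 + 0.0745 = 0.6372

0.637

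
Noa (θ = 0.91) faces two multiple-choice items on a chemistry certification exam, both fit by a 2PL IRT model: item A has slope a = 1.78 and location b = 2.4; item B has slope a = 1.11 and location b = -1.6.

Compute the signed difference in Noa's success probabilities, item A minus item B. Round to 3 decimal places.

-0.876

P(θ) = 1 / (1 + exp(−a(θ − b)))
P_A = 0.0659
P_B = 0.9419
P_A − P_B = -0.8761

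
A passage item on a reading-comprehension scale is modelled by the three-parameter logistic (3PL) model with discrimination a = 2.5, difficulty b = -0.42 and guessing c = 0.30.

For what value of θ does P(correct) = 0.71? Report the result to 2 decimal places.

-0.28

P(θ) = c + (1 − c) · 1 / (1 + exp(−a(θ − b)))
Remove guessing floor: (0.71 − 0.30)/(1 − 0.30) = 0.5857
logit = ln(0.5857/0.4143) = 0.3463
θ = b + logit/(a) = -0.42 + 0.3463/2.5000 = -0.2815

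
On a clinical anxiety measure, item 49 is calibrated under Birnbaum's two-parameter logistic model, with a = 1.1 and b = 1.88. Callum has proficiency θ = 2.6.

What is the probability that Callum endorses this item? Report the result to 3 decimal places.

0.688

P(θ) = 1 / (1 + exp(−a(θ − b)))
Exponent: 1.1 × (2.6 − 1.88) = 0.7920
1/(1 + e^{-0.7920}) = 0.6883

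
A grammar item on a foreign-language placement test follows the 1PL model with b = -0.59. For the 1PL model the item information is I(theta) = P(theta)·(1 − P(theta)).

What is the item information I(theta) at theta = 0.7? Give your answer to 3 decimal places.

0.169

P = 1/(1+e^{-1.2900}) = 0.7841
P(1−P) = 0.7841 × 0.2159 = 0.1693
I = P(1−P) = 0.16926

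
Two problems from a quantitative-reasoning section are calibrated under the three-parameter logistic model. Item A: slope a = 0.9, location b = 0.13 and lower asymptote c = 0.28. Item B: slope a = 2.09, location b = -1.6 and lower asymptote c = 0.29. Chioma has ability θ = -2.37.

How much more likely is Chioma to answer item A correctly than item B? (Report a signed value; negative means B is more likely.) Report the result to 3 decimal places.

P(θ) = c + (1 − c) · 1 / (1 + exp(−a(θ − b)))
P_A = 0.3487
P_B = 0.4083
P_A − P_B = -0.0597

-0.060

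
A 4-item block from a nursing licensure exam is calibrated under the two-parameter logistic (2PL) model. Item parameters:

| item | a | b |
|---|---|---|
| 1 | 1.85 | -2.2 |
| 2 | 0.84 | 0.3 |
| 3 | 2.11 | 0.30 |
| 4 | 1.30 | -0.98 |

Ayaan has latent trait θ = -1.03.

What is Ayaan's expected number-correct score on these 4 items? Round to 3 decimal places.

1.684

P(θ) = 1 / (1 + exp(−a(θ − b)))
P_1 = 1/(1+e^{-2.1645}) = 0.8970
P_2 = 1/(1+e^{1.1172}) = 0.2465
P_3 = 1/(1+e^{2.8063}) = 0.0570
P_4 = 1/(1+e^{0.0650}) = 0.4838
E[score] = 0.8970 + 0.2465 + 0.0570 + 0.4838 = 1.6843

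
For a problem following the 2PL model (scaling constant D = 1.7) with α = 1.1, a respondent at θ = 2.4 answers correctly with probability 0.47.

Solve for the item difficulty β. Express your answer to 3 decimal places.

2.464

P(θ) = 1 / (1 + exp(−D·α(θ − β)))
logit(0.47) = ln(0.47/0.53) = -0.1201
β = θ − logit/(1.7·α) = 2.4 − (-0.1201)/1.8700 = 2.4642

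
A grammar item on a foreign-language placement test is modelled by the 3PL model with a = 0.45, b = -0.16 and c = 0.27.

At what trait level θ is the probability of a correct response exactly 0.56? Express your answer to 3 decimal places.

-1.086

P(θ) = c + (1 − c) · 1 / (1 + exp(−a(θ − b)))
Remove guessing floor: (0.56 − 0.27)/(1 − 0.27) = 0.3973
logit = ln(0.3973/0.6027) = -0.4169
θ = b + logit/(a) = -0.16 + (-0.4169)/0.4500 = -1.0864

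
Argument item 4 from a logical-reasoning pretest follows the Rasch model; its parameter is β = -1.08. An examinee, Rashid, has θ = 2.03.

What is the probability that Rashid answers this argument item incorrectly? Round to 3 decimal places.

0.043

P(θ) = 1 / (1 + exp(−(θ − β)))
Exponent: (2.03 − (-1.08)) = 3.1100
1/(1 + e^{-3.1100}) = 0.9573
P = 0.9573
P(incorrect) = 1 − 0.9573 = 0.0427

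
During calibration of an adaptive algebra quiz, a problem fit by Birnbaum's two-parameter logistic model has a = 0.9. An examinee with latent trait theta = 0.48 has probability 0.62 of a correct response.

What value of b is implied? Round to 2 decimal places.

-0.06

P(theta) = 1 / (1 + exp(−a(theta − b)))
logit(0.62) = ln(0.62/0.38) = 0.4895
b = theta − logit/(a) = 0.48 − 0.4895/0.9000 = -0.0639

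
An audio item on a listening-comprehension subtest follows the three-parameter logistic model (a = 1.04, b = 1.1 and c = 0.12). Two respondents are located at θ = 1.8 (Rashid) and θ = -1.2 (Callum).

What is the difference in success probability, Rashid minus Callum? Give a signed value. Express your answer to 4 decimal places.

0.5197

P(θ) = c + (1 − c) · 1 / (1 + exp(−a(θ − b)))
P(Rashid) = 0.7134  [exponent 0.7280]
P(Callum) = 0.1937  [exponent -2.3920]
Difference = 0.7134 − 0.1937 = 0.5197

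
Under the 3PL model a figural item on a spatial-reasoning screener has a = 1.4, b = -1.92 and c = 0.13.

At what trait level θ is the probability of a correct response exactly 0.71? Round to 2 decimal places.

-1.42

P(θ) = c + (1 − c) · 1 / (1 + exp(−a(θ − b)))
Remove guessing floor: (0.71 − 0.13)/(1 − 0.13) = 0.6667
logit = ln(0.6667/0.3333) = 0.6931
θ = b + logit/(a) = -1.92 + 0.6931/1.4000 = -1.4249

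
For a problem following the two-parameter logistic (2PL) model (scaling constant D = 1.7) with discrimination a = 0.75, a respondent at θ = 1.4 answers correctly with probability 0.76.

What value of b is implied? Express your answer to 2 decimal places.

0.50

P(θ) = 1 / (1 + exp(−D·a(θ − b)))
logit(0.76) = ln(0.76/0.24) = 1.1527
b = θ − logit/(1.7·a) = 1.4 − 1.1527/1.2750 = 0.4959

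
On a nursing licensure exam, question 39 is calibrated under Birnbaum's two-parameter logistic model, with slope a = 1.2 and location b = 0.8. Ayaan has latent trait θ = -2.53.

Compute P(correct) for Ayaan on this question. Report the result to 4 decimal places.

0.0181

P(θ) = 1 / (1 + exp(−a(θ − b)))
Exponent: 1.2 × (-2.53 − 0.8) = -3.9960
1/(1 + e^{3.9960}) = 0.0181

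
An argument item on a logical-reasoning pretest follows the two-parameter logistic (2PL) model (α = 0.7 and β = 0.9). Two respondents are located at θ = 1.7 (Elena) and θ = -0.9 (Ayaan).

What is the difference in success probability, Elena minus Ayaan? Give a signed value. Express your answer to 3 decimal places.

P(θ) = 1 / (1 + exp(−α(θ − β)))
P(Elena) = 0.6365  [exponent 0.5600]
P(Ayaan) = 0.2210  [exponent -1.2600]
Difference = 0.6365 − 0.2210 = 0.4155

0.415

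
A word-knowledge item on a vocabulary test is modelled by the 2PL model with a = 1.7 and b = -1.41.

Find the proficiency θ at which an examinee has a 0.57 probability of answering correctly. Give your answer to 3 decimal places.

P(θ) = 1 / (1 + exp(−a(θ − b)))
logit = ln(0.5700/0.4300) = 0.2819
θ = b + logit/(a) = -1.41 + 0.2819/1.7000 = -1.2442

-1.244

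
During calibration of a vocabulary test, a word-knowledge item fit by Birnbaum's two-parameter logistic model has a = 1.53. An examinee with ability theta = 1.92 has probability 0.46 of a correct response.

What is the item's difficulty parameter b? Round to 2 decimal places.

P(theta) = 1 / (1 + exp(−a(theta − b)))
logit(0.46) = ln(0.46/0.54) = -0.1603
b = theta − logit/(a) = 1.92 − (-0.1603)/1.5300 = 2.0248

2.02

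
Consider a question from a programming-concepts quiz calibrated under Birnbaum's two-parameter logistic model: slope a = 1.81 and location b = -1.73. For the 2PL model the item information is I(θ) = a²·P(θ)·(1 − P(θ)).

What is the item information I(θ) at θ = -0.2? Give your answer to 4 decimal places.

P = 1/(1+e^{-2.7693}) = 0.9410
P(1−P) = 0.9410 × 0.0590 = 0.0555
I = a² × P(1−P) = 1.81² × 0.0555 = 0.18190

0.1819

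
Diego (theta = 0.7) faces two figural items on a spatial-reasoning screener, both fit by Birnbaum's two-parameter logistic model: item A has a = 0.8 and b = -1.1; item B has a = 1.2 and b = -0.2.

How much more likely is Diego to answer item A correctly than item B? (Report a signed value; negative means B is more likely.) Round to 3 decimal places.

P(theta) = 1 / (1 + exp(−a(theta − b)))
P_A = 0.8085
P_B = 0.7465
P_A − P_B = 0.0620

0.062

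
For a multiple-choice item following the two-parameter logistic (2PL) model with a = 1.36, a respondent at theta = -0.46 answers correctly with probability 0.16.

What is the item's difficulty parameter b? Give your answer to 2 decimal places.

0.76

P(theta) = 1 / (1 + exp(−a(theta − b)))
logit(0.16) = ln(0.16/0.84) = -1.6582
b = theta − logit/(a) = -0.46 − (-1.6582)/1.3600 = 0.7593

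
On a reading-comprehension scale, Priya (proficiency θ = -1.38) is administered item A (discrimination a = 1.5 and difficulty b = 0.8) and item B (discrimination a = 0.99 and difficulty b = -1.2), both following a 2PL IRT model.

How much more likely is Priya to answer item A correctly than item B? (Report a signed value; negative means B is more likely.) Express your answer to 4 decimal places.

P(θ) = 1 / (1 + exp(−a(θ − b)))
P_A = 0.0366
P_B = 0.4556
P_A − P_B = -0.4190

-0.4190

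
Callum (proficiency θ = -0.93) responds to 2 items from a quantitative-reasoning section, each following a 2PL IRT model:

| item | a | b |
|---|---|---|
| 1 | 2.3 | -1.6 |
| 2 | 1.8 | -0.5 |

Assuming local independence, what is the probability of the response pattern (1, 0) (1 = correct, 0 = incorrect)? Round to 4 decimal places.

P(θ) = 1 / (1 + exp(−a(θ − b)))
P_1 = 1/(1+e^{-1.5410}) = 0.8236
P_2 = 1/(1+e^{0.7740}) = 0.3156
L = P_1 × (1−P_2) = 0.8236 × 0.6844 = 0.56367

0.5637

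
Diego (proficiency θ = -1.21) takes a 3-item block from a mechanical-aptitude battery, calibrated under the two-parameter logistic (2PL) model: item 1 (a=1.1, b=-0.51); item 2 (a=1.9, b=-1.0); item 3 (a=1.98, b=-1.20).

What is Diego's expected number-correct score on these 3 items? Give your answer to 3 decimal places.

P(θ) = 1 / (1 + exp(−a(θ − b)))
P_1 = 1/(1+e^{0.7700}) = 0.3165
P_2 = 1/(1+e^{0.3990}) = 0.4016
P_3 = 1/(1+e^{0.0198}) = 0.4951
E[score] = 0.3165 + 0.4016 + 0.4951 = 1.2131

1.213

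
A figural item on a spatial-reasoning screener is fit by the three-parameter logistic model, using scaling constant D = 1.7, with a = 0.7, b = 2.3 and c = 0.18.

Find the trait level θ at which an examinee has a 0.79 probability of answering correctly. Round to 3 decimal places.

3.196

P(θ) = c + (1 − c) · 1 / (1 + exp(−D·a(θ − b)))
Remove guessing floor: (0.79 − 0.18)/(1 − 0.18) = 0.7439
logit = ln(0.7439/0.2561) = 1.0664
θ = b + logit/(1.7·a) = 2.3 + 1.0664/1.1900 = 3.1961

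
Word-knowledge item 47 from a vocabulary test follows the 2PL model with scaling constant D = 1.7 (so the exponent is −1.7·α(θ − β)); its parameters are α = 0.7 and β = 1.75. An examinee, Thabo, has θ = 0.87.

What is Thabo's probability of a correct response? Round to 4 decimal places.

0.2598

P(θ) = 1 / (1 + exp(−D·α(θ − β)))
Exponent: 1.7 × 0.7 × (0.87 − 1.75) = -1.0472
1/(1 + e^{1.0472}) = 0.2598
P = 0.2598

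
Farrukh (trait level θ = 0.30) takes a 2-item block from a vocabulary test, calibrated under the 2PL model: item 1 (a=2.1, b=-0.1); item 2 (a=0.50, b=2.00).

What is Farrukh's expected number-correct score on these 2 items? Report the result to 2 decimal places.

1.00

P(θ) = 1 / (1 + exp(−a(θ − b)))
P_1 = 1/(1+e^{-0.8400}) = 0.6985
P_2 = 1/(1+e^{0.8500}) = 0.2994
E[score] = 0.6985 + 0.2994 = 0.9979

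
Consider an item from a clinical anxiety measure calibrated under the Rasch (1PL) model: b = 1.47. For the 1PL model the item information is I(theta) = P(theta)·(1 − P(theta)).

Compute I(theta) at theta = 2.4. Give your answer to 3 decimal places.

0.203

P = 1/(1+e^{-0.9300}) = 0.7171
P(1−P) = 0.7171 × 0.2829 = 0.2029
I = P(1−P) = 0.20288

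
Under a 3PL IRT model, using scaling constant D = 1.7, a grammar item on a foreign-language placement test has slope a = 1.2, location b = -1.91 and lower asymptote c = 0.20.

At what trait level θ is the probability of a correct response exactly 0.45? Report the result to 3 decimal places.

-2.296

P(θ) = c + (1 − c) · 1 / (1 + exp(−D·a(θ − b)))
Remove guessing floor: (0.45 − 0.20)/(1 − 0.20) = 0.3125
logit = ln(0.3125/0.6875) = -0.7885
θ = b + logit/(1.7·a) = -1.91 + (-0.7885)/2.0400 = -2.2965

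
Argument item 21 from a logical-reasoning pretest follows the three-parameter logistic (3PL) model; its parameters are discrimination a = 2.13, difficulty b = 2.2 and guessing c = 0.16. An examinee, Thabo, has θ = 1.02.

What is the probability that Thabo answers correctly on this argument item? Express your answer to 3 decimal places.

P(θ) = c + (1 − c) · 1 / (1 + exp(−a(θ − b)))
Exponent: 2.13 × (1.02 − 2.2) = -2.5134
1/(1 + e^{2.5134}) = 0.0749
P = 0.16 + 0.84 × 0.0749 = 0.2229

0.223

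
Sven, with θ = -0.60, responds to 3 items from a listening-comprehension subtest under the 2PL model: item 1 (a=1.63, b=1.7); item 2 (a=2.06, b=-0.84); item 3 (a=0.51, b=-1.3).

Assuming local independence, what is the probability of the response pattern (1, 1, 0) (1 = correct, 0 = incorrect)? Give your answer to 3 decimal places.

P(θ) = 1 / (1 + exp(−a(θ − b)))
P_1 = 1/(1+e^{3.7490}) = 0.0230
P_2 = 1/(1+e^{-0.4944}) = 0.6211
P_3 = 1/(1+e^{-0.3570}) = 0.5883
L = P_1 × P_2 × (1−P_3) = 0.0230 × 0.6211 × 0.4117 = 0.00588

0.006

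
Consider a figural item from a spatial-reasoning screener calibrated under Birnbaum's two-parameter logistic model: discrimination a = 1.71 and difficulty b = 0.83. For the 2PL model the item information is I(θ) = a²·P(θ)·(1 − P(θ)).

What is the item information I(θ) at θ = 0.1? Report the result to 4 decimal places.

0.5067

P = 1/(1+e^{1.2483}) = 0.2230
P(1−P) = 0.2230 × 0.7770 = 0.1733
I = a² × P(1−P) = 1.71² × 0.1733 = 0.50665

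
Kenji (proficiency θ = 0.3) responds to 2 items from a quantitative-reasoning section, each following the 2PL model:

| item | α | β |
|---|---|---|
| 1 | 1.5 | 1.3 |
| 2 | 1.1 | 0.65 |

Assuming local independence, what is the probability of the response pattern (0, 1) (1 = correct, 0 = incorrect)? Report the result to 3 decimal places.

P(θ) = 1 / (1 + exp(−α(θ − β)))
P_1 = 1/(1+e^{1.5000}) = 0.1824
P_2 = 1/(1+e^{0.3850}) = 0.4049
L = (1−P_1) × P_2 = 0.8176 × 0.4049 = 0.33105

0.331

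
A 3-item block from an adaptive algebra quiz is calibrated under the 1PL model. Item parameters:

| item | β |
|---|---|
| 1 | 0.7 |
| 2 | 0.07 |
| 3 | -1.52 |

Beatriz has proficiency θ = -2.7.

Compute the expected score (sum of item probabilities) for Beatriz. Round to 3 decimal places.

P(θ) = 1 / (1 + exp(−(θ − β)))
P_1 = 1/(1+e^{3.4000}) = 0.0323
P_2 = 1/(1+e^{2.7700}) = 0.0590
P_3 = 1/(1+e^{1.1800}) = 0.2351
E[score] = 0.0323 + 0.0590 + 0.2351 = 0.3263

0.326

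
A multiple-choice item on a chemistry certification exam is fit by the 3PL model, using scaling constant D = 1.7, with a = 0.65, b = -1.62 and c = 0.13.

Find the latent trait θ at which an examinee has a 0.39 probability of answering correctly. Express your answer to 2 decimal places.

-2.39

P(θ) = c + (1 − c) · 1 / (1 + exp(−D·a(θ − b)))
Remove guessing floor: (0.39 − 0.13)/(1 − 0.13) = 0.2989
logit = ln(0.2989/0.7011) = -0.8528
θ = b + logit/(1.7·a) = -1.62 + (-0.8528)/1.1050 = -2.3917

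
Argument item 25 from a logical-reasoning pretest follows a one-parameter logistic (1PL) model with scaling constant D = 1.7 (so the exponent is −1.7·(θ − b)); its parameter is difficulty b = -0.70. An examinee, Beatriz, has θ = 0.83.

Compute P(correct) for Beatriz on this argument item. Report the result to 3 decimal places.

P(θ) = 1 / (1 + exp(−D·(θ − b)))
Exponent: 1.7 × (0.83 − (-0.70)) = 2.6010
1/(1 + e^{-2.6010}) = 0.9309
P = 0.9309

0.931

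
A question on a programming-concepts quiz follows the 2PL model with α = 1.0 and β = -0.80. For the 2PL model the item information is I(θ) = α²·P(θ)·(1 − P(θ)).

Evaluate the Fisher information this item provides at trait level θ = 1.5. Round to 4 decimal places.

0.0828

P = 1/(1+e^{-2.3000}) = 0.9089
P(1−P) = 0.9089 × 0.0911 = 0.0828
I = α² × P(1−P) = 1.0² × 0.0828 = 0.08282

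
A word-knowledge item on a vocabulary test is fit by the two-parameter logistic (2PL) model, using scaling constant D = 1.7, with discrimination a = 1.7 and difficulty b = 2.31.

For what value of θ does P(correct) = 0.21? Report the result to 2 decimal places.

P(θ) = 1 / (1 + exp(−D·a(θ − b)))
logit = ln(0.2100/0.7900) = -1.3249
θ = b + logit/(1.7·a) = 2.31 + (-1.3249)/2.8900 = 1.8515

1.85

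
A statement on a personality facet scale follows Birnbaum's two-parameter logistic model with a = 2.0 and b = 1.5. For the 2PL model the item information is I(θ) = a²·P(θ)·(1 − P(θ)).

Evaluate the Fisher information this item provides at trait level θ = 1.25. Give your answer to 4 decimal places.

P = 1/(1+e^{0.5000}) = 0.3775
P(1−P) = 0.3775 × 0.6225 = 0.2350
I = a² × P(1−P) = 2.0² × 0.2350 = 0.94001

0.9400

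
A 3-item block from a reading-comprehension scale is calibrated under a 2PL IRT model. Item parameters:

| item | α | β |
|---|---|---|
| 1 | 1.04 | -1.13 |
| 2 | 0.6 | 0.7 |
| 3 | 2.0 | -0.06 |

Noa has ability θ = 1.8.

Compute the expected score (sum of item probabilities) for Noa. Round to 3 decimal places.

P(θ) = 1 / (1 + exp(−α(θ − β)))
P_1 = 1/(1+e^{-3.0472}) = 0.9547
P_2 = 1/(1+e^{-0.6600}) = 0.6593
P_3 = 1/(1+e^{-3.7200}) = 0.9763
E[score] = 0.9547 + 0.6593 + 0.9763 = 2.5903

2.590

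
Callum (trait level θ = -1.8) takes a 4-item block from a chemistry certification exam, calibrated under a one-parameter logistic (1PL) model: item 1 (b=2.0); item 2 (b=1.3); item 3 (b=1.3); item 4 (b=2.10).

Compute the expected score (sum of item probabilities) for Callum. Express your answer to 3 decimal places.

P(θ) = 1 / (1 + exp(−(θ − b)))
P_1 = 1/(1+e^{3.8000}) = 0.0219
P_2 = 1/(1+e^{3.1000}) = 0.0431
P_3 = 1/(1+e^{3.1000}) = 0.0431
P_4 = 1/(1+e^{3.9000}) = 0.0198
E[score] = 0.0219 + 0.0431 + 0.0431 + 0.0198 = 0.1279

0.128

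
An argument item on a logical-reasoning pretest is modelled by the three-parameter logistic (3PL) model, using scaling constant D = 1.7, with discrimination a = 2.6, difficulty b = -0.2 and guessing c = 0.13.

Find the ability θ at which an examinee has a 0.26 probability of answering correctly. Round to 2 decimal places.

P(θ) = c + (1 − c) · 1 / (1 + exp(−D·a(θ − b)))
Remove guessing floor: (0.26 − 0.13)/(1 − 0.13) = 0.1494
logit = ln(0.1494/0.8506) = -1.7391
θ = b + logit/(1.7·a) = -0.2 + (-1.7391)/4.4200 = -0.5935

-0.59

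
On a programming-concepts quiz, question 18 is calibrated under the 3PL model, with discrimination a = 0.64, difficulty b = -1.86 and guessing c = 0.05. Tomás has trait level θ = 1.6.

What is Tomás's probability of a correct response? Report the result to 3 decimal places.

P(θ) = c + (1 − c) · 1 / (1 + exp(−a(θ − b)))
Exponent: 0.64 × (1.6 − (-1.86)) = 2.2144
1/(1 + e^{-2.2144}) = 0.9015
P = 0.05 + 0.95 × 0.9015 = 0.9065

0.906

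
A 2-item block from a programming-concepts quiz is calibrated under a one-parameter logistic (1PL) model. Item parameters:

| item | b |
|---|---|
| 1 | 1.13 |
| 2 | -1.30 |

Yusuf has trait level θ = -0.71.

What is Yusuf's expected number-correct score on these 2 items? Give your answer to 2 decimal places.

0.78

P(θ) = 1 / (1 + exp(−(θ − b)))
P_1 = 1/(1+e^{1.8400}) = 0.1371
P_2 = 1/(1+e^{-0.5900}) = 0.6434
E[score] = 0.1371 + 0.6434 = 0.7804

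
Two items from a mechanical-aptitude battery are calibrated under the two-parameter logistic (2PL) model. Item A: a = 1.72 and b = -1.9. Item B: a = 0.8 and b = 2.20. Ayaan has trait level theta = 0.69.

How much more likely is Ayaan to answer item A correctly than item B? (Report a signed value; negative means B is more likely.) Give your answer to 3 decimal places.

0.758

P(theta) = 1 / (1 + exp(−a(theta − b)))
P_A = 0.9885
P_B = 0.2301
P_A − P_B = 0.7585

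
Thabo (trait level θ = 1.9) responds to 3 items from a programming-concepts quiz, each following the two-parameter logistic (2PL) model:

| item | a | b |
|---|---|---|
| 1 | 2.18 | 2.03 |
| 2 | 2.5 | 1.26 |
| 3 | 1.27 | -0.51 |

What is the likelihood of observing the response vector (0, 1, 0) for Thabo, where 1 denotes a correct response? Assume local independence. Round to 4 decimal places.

0.0212

P(θ) = 1 / (1 + exp(−a(θ − b)))
P_1 = 1/(1+e^{0.2834}) = 0.4296
P_2 = 1/(1+e^{-1.6000}) = 0.8320
P_3 = 1/(1+e^{-3.0607}) = 0.9552
L = (1−P_1) × P_2 × (1−P_3) = 0.5704 × 0.8320 × 0.0448 = 0.02124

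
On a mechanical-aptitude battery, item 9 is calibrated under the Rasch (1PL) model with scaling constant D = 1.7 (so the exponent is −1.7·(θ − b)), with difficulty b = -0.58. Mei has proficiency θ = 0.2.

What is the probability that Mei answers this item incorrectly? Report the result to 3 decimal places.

0.210

P(θ) = 1 / (1 + exp(−D·(θ − b)))
Exponent: 1.7 × (0.2 − (-0.58)) = 1.3260
1/(1 + e^{-1.3260}) = 0.7902
P = 0.7902
P(incorrect) = 1 − 0.7902 = 0.2098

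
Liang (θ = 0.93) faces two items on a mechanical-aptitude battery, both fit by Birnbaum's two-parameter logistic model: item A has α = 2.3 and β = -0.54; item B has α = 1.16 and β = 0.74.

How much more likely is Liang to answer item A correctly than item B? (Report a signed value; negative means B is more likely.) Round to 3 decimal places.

0.412

P(θ) = 1 / (1 + exp(−α(θ − β)))
P_A = 0.9671
P_B = 0.5549
P_A − P_B = 0.4122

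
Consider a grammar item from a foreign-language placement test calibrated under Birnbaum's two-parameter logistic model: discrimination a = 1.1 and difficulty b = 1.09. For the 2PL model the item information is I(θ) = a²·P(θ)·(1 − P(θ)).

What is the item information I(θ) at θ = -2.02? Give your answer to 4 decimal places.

P = 1/(1+e^{3.4210}) = 0.0316
P(1−P) = 0.0316 × 0.9684 = 0.0306
I = a² × P(1−P) = 1.1² × 0.0306 = 0.03708

0.0371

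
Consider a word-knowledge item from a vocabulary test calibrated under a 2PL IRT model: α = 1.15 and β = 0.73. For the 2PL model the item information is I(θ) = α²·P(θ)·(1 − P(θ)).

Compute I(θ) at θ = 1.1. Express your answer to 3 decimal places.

0.316

P = 1/(1+e^{-0.4255}) = 0.6048
P(1−P) = 0.6048 × 0.3952 = 0.2390
I = α² × P(1−P) = 1.15² × 0.2390 = 0.31610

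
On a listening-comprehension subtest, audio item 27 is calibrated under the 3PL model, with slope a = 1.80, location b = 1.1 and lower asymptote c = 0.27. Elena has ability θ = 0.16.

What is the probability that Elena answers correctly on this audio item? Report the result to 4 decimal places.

P(θ) = c + (1 − c) · 1 / (1 + exp(−a(θ − b)))
Exponent: 1.80 × (0.16 − 1.1) = -1.6920
1/(1 + e^{1.6920}) = 0.1555
P = 0.27 + 0.73 × 0.1555 = 0.3835

0.3835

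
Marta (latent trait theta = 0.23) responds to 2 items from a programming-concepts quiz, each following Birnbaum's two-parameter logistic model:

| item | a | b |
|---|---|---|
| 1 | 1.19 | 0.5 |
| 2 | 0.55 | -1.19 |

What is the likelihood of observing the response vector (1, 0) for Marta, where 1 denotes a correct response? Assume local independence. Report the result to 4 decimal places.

P(theta) = 1 / (1 + exp(−a(theta − b)))
P_1 = 1/(1+e^{0.3213}) = 0.4204
P_2 = 1/(1+e^{-0.7810}) = 0.6859
L = P_1 × (1−P_2) = 0.4204 × 0.3141 = 0.13204

0.1320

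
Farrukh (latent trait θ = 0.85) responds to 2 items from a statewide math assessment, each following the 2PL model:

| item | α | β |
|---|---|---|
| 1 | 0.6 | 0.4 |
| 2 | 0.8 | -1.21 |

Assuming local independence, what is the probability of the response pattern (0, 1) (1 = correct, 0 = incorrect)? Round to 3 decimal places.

0.363

P(θ) = 1 / (1 + exp(−α(θ − β)))
P_1 = 1/(1+e^{-0.2700}) = 0.5671
P_2 = 1/(1+e^{-1.6480}) = 0.8386
L = (1−P_1) × P_2 = 0.4329 × 0.8386 = 0.36304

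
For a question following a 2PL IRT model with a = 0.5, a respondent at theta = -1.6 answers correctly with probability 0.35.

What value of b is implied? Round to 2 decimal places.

-0.36

P(theta) = 1 / (1 + exp(−a(theta − b)))
logit(0.35) = ln(0.35/0.65) = -0.6190
b = theta − logit/(a) = -1.6 − (-0.6190)/0.5000 = -0.3619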